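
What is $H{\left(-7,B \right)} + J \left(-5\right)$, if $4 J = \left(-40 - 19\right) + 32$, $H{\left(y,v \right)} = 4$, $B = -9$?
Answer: $\frac{151}{4} \approx 37.75$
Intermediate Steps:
$J = - \frac{27}{4}$ ($J = \frac{\left(-40 - 19\right) + 32}{4} = \frac{-59 + 32}{4} = \frac{1}{4} \left(-27\right) = - \frac{27}{4} \approx -6.75$)
$H{\left(-7,B \right)} + J \left(-5\right) = 4 - - \frac{135}{4} = 4 + \frac{135}{4} = \frac{151}{4}$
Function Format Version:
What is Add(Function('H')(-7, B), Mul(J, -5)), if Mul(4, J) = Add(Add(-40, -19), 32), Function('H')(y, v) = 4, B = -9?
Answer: Rational(151, 4) ≈ 37.750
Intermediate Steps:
J = Rational(-27, 4) (J = Mul(Rational(1, 4), Add(Add(-40, -19), 32)) = Mul(Rational(1, 4), Add(-59, 32)) = Mul(Rational(1, 4), -27) = Rational(-27, 4) ≈ -6.7500)
Add(Function('H')(-7, B), Mul(J, -5)) = Add(4, Mul(Rational(-27, 4), -5)) = Add(4, Rational(135, 4)) = Rational(151, 4)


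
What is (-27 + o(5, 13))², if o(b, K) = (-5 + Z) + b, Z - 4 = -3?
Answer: 676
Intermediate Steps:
Z = 1 (Z = 4 - 3 = 1)
o(b, K) = -4 + b (o(b, K) = (-5 + 1) + b = -4 + b)
(-27 + o(5, 13))² = (-27 + (-4 + 5))² = (-27 + 1)² = (-26)² = 676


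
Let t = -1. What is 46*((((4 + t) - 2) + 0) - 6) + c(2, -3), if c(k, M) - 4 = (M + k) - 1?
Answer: -228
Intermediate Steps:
c(k, M) = 3 + M + k (c(k, M) = 4 + ((M + k) - 1) = 4 + (-1 + M + k) = 3 + M + k)
46*((((4 + t) - 2) + 0) - 6) + c(2, -3) = 46*((((4 - 1) - 2) + 0) - 6) + (3 - 3 + 2) = 46*(((3 - 2) + 0) - 6) + 2 = 46*((1 + 0) - 6) + 2 = 46*(1 - 6) + 2 = 46*(-5) + 2 = -230 + 2 = -228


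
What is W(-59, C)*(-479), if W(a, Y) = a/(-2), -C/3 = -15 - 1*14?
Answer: -28261/2 ≈ -14131.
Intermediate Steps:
C = 87 (C = -3*(-15 - 1*14) = -3*(-15 - 14) = -3*(-29) = 87)
W(a, Y) = -a/2 (W(a, Y) = a*(-½) = -a/2)
W(-59, C)*(-479) = -½*(-59)*(-479) = (59/2)*(-479) = -28261/2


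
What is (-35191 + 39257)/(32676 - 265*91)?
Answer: 4066/8561 ≈ 0.47494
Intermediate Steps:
(-35191 + 39257)/(32676 - 265*91) = 4066/(32676 - 24115) = 4066/8561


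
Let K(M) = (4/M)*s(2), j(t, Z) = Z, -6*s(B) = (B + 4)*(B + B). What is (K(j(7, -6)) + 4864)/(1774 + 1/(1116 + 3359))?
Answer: 65335000/23815953 ≈ 2.7433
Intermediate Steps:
s(B) = -B*(4 + B)/3 (s(B) = -(B + 4)*(B + B)/6 = -(4 + B)*2*B/6 = -B*(4 + B)/3)
K(M) = -16/M (K(M) = (4/M)*(-1/3*2*(4 + 2)) = (4/M)*(-1/3*2*6) = (4/M)*(-4) = -16/M)
(K(j(7, -6)) + 4864)/(1774 + 1/(1116 + 3359)) = (-16/(-6) + 4864)/(1774 + 1/(1116 + 3359)) = (-16*(-1/6) + 4864)/(1774 + 1/4475) = (8/3 + 4864)/(1774 + 1/4475) = 14600/(3*(7938651/4475)) = (14600/3)*(4475/7938651) = 65335000/23815953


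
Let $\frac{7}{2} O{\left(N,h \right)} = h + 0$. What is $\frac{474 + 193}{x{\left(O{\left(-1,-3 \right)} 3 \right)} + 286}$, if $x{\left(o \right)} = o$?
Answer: $\frac{4669}{1984} \approx 2.3533$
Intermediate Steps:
$O{\left(N,h \right)} = \frac{2 h}{7}$ ($O{\left(N,h \right)} = \frac{2 \left(h + 0\right)}{7} = \frac{2 h}{7}$)
$\frac{474 + 193}{x{\left(O{\left(-1,-3 \right)} 3 \right)} + 286} = \frac{474 + 193}{\frac{2}{7} \left(-3\right) 3 + 286} = \frac{667}{\left(- \frac{6}{7}\right) 3 + 286} = \frac{667}{- \frac{18}{7} + 286} = \frac{667}{\frac{1984}{7}} = 667 \cdot \frac{7}{1984} = \frac{4669}{1984}$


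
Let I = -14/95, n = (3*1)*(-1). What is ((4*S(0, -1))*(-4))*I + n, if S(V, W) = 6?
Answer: 1059/95 ≈ 11.147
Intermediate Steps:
n = -3 (n = 3*(-1) = -3)
I = -14/95 (I = -14*1/95 = -14/95 ≈ -0.14737)
((4*S(0, -1))*(-4))*I + n = ((4*6)*(-4))*(-14/95) - 3 = (24*(-4))*(-14/95) - 3 = -96*(-14/95) - 3 = 1344/95 - 3 = 1059/95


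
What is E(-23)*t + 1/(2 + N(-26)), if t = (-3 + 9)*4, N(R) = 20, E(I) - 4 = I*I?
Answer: 281425/22 ≈ 12792.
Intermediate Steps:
E(I) = 4 + I² (E(I) = 4 + I*I = 4 + I²)
t = 24 (t = 6*4 = 24)
E(-23)*t + 1/(2 + N(-26)) = (4 + (-23)²)*24 + 1/(2 + 20) = (4 + 529)*24 + 1/22 = 533*24 + 1/22 = 12792 + 1/22 = 281425/22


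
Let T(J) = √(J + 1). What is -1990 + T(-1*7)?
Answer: -1990 + I*√6 ≈ -1990.0 + 2.4495*I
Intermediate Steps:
T(J) = √(1 + J)
-1990 + T(-1*7) = -1990 + √(1 - 1*7) = -1990 + √(1 - 7) = -1990 + √(-6) = -1990 + I*√6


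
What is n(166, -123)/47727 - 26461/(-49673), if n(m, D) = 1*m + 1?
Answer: 1271199538/2370743271 ≈ 0.53620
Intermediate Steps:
n(m, D) = 1 + m (n(m, D) = m + 1 = 1 + m)
n(166, -123)/47727 - 26461/(-49673) = (1 + 166)/47727 - 26461/(-49673) = 167*(1/47727) - 26461*(-1/49673) = 167/47727 + 26461/49673 = 1271199538/2370743271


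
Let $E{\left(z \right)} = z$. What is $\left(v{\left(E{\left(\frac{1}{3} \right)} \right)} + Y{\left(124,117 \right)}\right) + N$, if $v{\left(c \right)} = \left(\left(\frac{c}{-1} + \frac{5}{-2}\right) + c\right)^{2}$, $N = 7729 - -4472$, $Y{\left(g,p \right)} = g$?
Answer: $\frac{49325}{4} \approx 12331.0$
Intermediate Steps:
$N = 12201$ ($N = 7729 + 4472 = 12201$)
$v{\left(c \right)} = \frac{25}{4}$ ($v{\left(c \right)} = \left(\left(c \left(-1\right) + 5 \left(- \frac{1}{2}\right)\right) + c\right)^{2} = \left(\left(- c - \frac{5}{2}\right) + c\right)^{2} = \left(\left(- \frac{5}{2} - c\right) + c\right)^{2} = \left(- \frac{5}{2}\right)^{2} = \frac{25}{4}$)
$\left(v{\left(E{\left(\frac{1}{3} \right)} \right)} + Y{\left(124,117 \right)}\right) + N = \left(\frac{25}{4} + 124\right) + 12201 = \frac{521}{4} + 12201 = \frac{49325}{4}$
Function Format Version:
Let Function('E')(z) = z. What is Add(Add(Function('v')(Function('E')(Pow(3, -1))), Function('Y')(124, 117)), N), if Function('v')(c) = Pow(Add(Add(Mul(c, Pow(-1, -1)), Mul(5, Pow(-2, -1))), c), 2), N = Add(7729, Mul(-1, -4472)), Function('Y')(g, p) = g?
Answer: Rational(49325, 4) ≈ 12331.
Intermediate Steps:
N = 12201 (N = Add(7729, 4472) = 12201)
Function('v')(c) = Rational(25, 4) (Function('v')(c) = Pow(Add(Add(Mul(c, -1), Mul(5, Rational(-1, 2))), c), 2) = Pow(Add(Add(Mul(-1, c), Rational(-5, 2)), c), 2) = Pow(Add(Add(Rational(-5, 2), Mul(-1, c)), c), 2) = Pow(Rational(-5, 2), 2) = Rational(25, 4))
Add(Add(Function('v')(Function('E')(Pow(3, -1))), Function('Y')(124, 117)), N) = Add(Add(Rational(25, 4), 124), 12201) = Add(Rational(521, 4), 12201) = Rational(49325, 4)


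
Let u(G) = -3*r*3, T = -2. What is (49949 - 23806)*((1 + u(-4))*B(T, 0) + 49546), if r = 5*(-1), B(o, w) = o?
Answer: 1292875922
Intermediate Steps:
r = -5
u(G) = 45 (u(G) = -3*(-5)*3 = 15*3 = 45)
(49949 - 23806)*((1 + u(-4))*B(T, 0) + 49546) = (49949 - 23806)*((1 + 45)*(-2) + 49546) = 26143*(46*(-2) + 49546) = 26143*(-92 + 49546) = 26143*49454 = 1292875922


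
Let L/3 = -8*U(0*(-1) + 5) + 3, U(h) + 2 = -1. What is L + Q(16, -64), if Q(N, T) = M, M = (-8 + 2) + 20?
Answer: 95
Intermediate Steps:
U(h) = -3 (U(h) = -2 - 1 = -3)
M = 14 (M = -6 + 20 = 14)
Q(N, T) = 14
L = 81 (L = 3*(-8*(-3) + 3) = 3*(24 + 3) = 3*27 = 81)
L + Q(16, -64) = 81 + 14 = 95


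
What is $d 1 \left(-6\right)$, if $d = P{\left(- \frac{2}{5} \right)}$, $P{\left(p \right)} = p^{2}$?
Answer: $- \frac{24}{25} \approx -0.96$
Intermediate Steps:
$d = \frac{4}{25}$ ($d = \left(- \frac{2}{5}\right)^{2} = \frac{4}{25} \approx 0.16$)
$d 1 \left(-6\right) = \frac{4}{25} \cdot 1 \left(-6\right) = \frac{4}{25} \left(-6\right) = - \frac{24}{25}$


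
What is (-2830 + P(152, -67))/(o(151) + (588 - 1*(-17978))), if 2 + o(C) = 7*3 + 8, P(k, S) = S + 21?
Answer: -2876/18593 ≈ -0.15468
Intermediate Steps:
P(k, S) = 21 + S
o(C) = 27 (o(C) = -2 + (7*3 + 8) = -2 + (21 + 8) = -2 + 29 = 27)
(-2830 + P(152, -67))/(o(151) + (588 - 1*(-17978))) = (-2830 + (21 - 67))/(27 + (588 - 1*(-17978))) = (-2830 - 46)/(27 + (588 + 17978)) = -2876/(27 + 18566) = -2876/18593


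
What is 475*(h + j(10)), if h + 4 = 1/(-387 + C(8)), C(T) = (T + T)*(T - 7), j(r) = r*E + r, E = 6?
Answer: 11630375/371 ≈ 31349.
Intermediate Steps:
j(r) = 7*r (j(r) = r*6 + r = 6*r + r = 7*r)
C(T) = 2*T*(-7 + T) (C(T) = (2*T)*(-7 + T) = 2*T*(-7 + T))
h = -1485/371 (h = -4 + 1/(-387 + 2*8*(-7 + 8)) = -4 + 1/(-387 + 2*8*1) = -4 + 1/(-387 + 16) = -4 + 1/(-371) = -4 - 1/371 = -1485/371 ≈ -4.0027)
475*(h + j(10)) = 475*(-1485/371 + 7*10) = 475*(-1485/371 + 70) = 475*(24485/371) = 11630375/371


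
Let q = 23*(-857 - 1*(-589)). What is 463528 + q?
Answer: 457364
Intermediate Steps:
q = -6164 (q = 23*(-857 + 589) = 23*(-268) = -6164)
463528 + q = 463528 - 6164 = 457364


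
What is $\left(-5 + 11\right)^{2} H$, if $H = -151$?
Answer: $-5436$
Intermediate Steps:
$\left(-5 + 11\right)^{2} H = \left(-5 + 11\right)^{2} \left(-151\right) = 6^{2} \left(-151\right) = 36 \left(-151\right) = -5436$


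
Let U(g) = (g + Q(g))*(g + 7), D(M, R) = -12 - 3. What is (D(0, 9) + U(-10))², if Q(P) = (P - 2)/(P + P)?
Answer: 4356/25 ≈ 174.24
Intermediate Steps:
D(M, R) = -15
Q(P) = (-2 + P)/(2*P) (Q(P) = (-2 + P)/((2*P)) = (-2 + P)*(1/(2*P)) = (-2 + P)/(2*P))
U(g) = (7 + g)*(g + (-2 + g)/(2*g)) (U(g) = (g + (-2 + g)/(2*g))*(g + 7) = (g + (-2 + g)/(2*g))*(7 + g) = (7 + g)*(g + (-2 + g)/(2*g)))
(D(0, 9) + U(-10))² = (-15 + (5/2 + (-10)² - 7/(-10) + (15/2)*(-10)))² = (-15 + (5/2 + 100 - 7*(-⅒) - 75))² = (-15 + (5/2 + 100 + 7/10 - 75))² = (-15 + 141/5)² = (66/5)² = 4356/25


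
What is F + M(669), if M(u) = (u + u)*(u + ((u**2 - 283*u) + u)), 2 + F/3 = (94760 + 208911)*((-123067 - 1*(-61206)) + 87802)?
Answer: 23979895563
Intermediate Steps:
F = 23632588227 (F = -6 + 3*((94760 + 208911)*((-123067 - 1*(-61206)) + 87802)) = -6 + 3*(303671*((-123067 + 61206) + 87802)) = -6 + 3*(303671*(-61861 + 87802)) = -6 + 3*(303671*25941) = -6 + 3*7877529411 = -6 + 23632588233 = 23632588227)
M(u) = 2*u*(u**2 - 281*u) (M(u) = (2*u)*(u + (u**2 - 282*u)) = (2*u)*(u**2 - 281*u) = 2*u*(u**2 - 281*u))
F + M(669) = 23632588227 + 2*669**2*(-281 + 669) = 23632588227 + 2*447561*388 = 23632588227 + 347307336 = 23979895563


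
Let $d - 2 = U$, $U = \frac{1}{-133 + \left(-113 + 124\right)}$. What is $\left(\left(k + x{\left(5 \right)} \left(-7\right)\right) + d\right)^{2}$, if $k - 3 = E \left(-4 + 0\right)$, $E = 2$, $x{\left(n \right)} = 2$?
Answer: $\frac{4305625}{14884} \approx 289.28$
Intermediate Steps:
$U = - \frac{1}{122}$ ($U = \frac{1}{-133 + 11} = \frac{1}{-122} = - \frac{1}{122} \approx -0.0081967$)
$k = -5$ ($k = 3 + 2 \left(-4 + 0\right) = 3 + 2 \left(-4\right) = 3 - 8 = -5$)
$d = \frac{243}{122}$ ($d = 2 - \frac{1}{122} = \frac{243}{122} \approx 1.9918$)
$\left(\left(k + x{\left(5 \right)} \left(-7\right)\right) + d\right)^{2} = \left(\left(-5 + 2 \left(-7\right)\right) + \frac{243}{122}\right)^{2} = \left(\left(-5 - 14\right) + \frac{243}{122}\right)^{2} = \left(-19 + \frac{243}{122}\right)^{2} = \left(- \frac{2075}{122}\right)^{2} = \frac{4305625}{14884}$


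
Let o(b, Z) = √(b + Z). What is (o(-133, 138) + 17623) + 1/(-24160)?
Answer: 425771679/24160 + √5 ≈ 17625.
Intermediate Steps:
o(b, Z) = √(Z + b)
(o(-133, 138) + 17623) + 1/(-24160) = (√(138 - 133) + 17623) + 1/(-24160) = (√5 + 17623) - 1/24160 = (17623 + √5) - 1/24160 = 425771679/24160 + √5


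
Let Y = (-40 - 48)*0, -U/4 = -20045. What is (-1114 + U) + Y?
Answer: 79066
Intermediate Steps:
U = 80180 (U = -4*(-20045) = 80180)
Y = 0 (Y = -88*0 = 0)
(-1114 + U) + Y = (-1114 + 80180) + 0 = 79066 + 0 = 79066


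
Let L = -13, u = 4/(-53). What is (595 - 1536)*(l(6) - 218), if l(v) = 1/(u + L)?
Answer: 142210507/693 ≈ 2.0521e+5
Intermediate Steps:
u = -4/53 (u = 4*(-1/53) = -4/53 ≈ -0.075472)
l(v) = -53/693 (l(v) = 1/(-4/53 - 13) = 1/(-693/53) = -53/693)
(595 - 1536)*(l(6) - 218) = (595 - 1536)*(-53/693 - 218) = -941*(-151127/693) = 142210507/693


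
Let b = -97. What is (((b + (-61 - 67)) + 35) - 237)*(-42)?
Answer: 17934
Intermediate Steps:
(((b + (-61 - 67)) + 35) - 237)*(-42) = (((-97 + (-61 - 67)) + 35) - 237)*(-42) = (((-97 - 128) + 35) - 237)*(-42) = ((-225 + 35) - 237)*(-42) = (-190 - 237)*(-42) = -427*(-42) = 17934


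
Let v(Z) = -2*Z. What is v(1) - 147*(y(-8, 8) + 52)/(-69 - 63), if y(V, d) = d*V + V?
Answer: -267/11 ≈ -24.273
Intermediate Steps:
y(V, d) = V + V*d (y(V, d) = V*d + V = V + V*d)
v(1) - 147*(y(-8, 8) + 52)/(-69 - 63) = -2*1 - 147*(-8*(1 + 8) + 52)/(-69 - 63) = -2 - 147*(-8*9 + 52)/(-132) = -2 - 147*(-72 + 52)*(-1)/132 = -2 - (-2940)*(-1)/132 = -2 - 147*5/33 = -2 - 245/11 = -267/11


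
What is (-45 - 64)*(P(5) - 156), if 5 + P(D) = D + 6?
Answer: 16350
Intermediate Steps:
P(D) = 1 + D (P(D) = -5 + (D + 6) = -5 + (6 + D) = 1 + D)
(-45 - 64)*(P(5) - 156) = (-45 - 64)*((1 + 5) - 156) = -109*(6 - 156) = -109*(-150) = 16350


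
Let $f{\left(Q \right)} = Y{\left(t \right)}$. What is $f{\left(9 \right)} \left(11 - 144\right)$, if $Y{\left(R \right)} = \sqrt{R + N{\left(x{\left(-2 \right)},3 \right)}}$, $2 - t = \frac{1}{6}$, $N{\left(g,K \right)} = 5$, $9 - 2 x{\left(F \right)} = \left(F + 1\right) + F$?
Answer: $- \frac{133 \sqrt{246}}{6} \approx -347.67$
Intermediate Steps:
$x{\left(F \right)} = 4 - F$ ($x{\left(F \right)} = \frac{9}{2} - \frac{\left(F + 1\right) + F}{2} = \frac{9}{2} - \frac{\left(1 + F\right) + F}{2} = \frac{9}{2} - \frac{1 + 2 F}{2} = \frac{9}{2} - \left(\frac{1}{2} + F\right) = 4 - F$)
$t = \frac{11}{6}$ ($t = 2 - \frac{1}{6} = \frac{11}{6} \approx 1.8333$)
$Y{\left(R \right)} = \sqrt{5 + R}$ ($Y{\left(R \right)} = \sqrt{R + 5} = \sqrt{5 + R}$)
$f{\left(Q \right)} = \frac{\sqrt{246}}{6}$ ($f{\left(Q \right)} = \sqrt{5 + \frac{11}{6}} = \sqrt{\frac{41}{6}} = \frac{\sqrt{246}}{6}$)
$f{\left(9 \right)} \left(11 - 144\right) = \frac{\sqrt{246}}{6} \left(11 - 144\right) = \frac{\sqrt{246}}{6} \left(-133\right) = - \frac{133 \sqrt{246}}{6}$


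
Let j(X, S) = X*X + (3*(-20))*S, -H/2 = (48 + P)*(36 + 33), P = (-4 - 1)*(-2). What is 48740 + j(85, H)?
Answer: 536205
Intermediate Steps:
P = 10 (P = -5*(-2) = 10)
H = -8004 (H = -2*(48 + 10)*(36 + 33) = -116*69 = -2*4002 = -8004)
j(X, S) = X² - 60*S
48740 + j(85, H) = 48740 + (85² - 60*(-8004)) = 48740 + (7225 + 480240) = 48740 + 487465 = 536205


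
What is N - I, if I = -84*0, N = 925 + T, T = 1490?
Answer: 2415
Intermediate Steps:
N = 2415 (N = 925 + 1490 = 2415)
I = 0
N - I = 2415 - 1*0 = 2415 + 0 = 2415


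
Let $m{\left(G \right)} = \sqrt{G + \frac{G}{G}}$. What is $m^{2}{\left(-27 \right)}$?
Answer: $-26$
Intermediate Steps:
$m{\left(G \right)} = \sqrt{1 + G}$ ($m{\left(G \right)} = \sqrt{G + 1} = \sqrt{1 + G}$)
$m^{2}{\left(-27 \right)} = \left(\sqrt{1 - 27}\right)^{2} = \left(\sqrt{-26}\right)^{2} = \left(i \sqrt{26}\right)^{2} = -26$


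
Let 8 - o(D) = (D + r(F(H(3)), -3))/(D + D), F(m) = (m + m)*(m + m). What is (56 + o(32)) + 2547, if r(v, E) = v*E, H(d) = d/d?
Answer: 41771/16 ≈ 2610.7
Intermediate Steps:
H(d) = 1
F(m) = 4*m**2 (F(m) = (2*m)*(2*m) = 4*m**2)
r(v, E) = E*v
o(D) = 8 - (-12 + D)/(2*D) (o(D) = 8 - (D - 12*1**2)/(D + D) = 8 - (D - 12)/(2*D) = 8 - (D - 3*4)*1/(2*D) = 8 - (D - 12)*1/(2*D) = 8 - (-12 + D)*1/(2*D) = 8 - (-12 + D)/(2*D))
(56 + o(32)) + 2547 = (56 + (15/2 + 6/32)) + 2547 = (56 + (15/2 + 6*(1/32))) + 2547 = (56 + (15/2 + 3/16)) + 2547 = (56 + 123/16) + 2547 = 1019/16 + 2547 = 41771/16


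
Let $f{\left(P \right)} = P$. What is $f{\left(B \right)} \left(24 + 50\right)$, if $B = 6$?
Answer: $444$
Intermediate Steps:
$f{\left(B \right)} \left(24 + 50\right) = 6 \left(24 + 50\right) = 6 \cdot 74 = 444$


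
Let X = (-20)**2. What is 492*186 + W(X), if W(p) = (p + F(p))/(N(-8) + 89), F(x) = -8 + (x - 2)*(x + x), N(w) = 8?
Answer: 9195456/97 ≈ 94799.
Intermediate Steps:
F(x) = -8 + 2*x*(-2 + x) (F(x) = -8 + (-2 + x)*(2*x) = -8 + 2*x*(-2 + x))
X = 400
W(p) = -8/97 - 3*p/97 + 2*p**2/97 (W(p) = (p + (-8 - 4*p + 2*p**2))/(8 + 89) = (-8 - 3*p + 2*p**2)/97 = (-8 - 3*p + 2*p**2)*(1/97) = -8/97 - 3*p/97 + 2*p**2/97)
492*186 + W(X) = 492*186 + (-8/97 - 3/97*400 + (2/97)*400**2) = 91512 + (-8/97 - 1200/97 + (2/97)*160000) = 91512 + (-8/97 - 1200/97 + 320000/97) = 91512 + 318792/97 = 9195456/97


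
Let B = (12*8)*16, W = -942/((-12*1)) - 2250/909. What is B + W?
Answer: 325629/202 ≈ 1612.0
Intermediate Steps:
W = 15357/202 (W = -942/(-12) - 2250*1/909 = -942*(-1/12) - 250/101 = 157/2 - 250/101 = 15357/202 ≈ 76.025)
B = 1536 (B = 96*16 = 1536)
B + W = 1536 + 15357/202 = 325629/202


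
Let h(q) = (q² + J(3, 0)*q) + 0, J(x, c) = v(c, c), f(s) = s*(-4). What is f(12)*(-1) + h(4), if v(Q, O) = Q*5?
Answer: 64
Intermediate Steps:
f(s) = -4*s
v(Q, O) = 5*Q
J(x, c) = 5*c
h(q) = q² (h(q) = (q² + (5*0)*q) + 0 = (q² + 0*q) + 0 = (q² + 0) + 0 = q² + 0 = q²)
f(12)*(-1) + h(4) = -4*12*(-1) + 4² = -48*(-1) + 16 = 48 + 16 = 64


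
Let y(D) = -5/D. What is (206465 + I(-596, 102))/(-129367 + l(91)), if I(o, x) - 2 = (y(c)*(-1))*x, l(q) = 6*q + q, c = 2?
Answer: -103361/64365 ≈ -1.6059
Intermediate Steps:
l(q) = 7*q
I(o, x) = 2 + 5*x/2 (I(o, x) = 2 + (-5/2*(-1))*x = 2 + 5*x/2)
(206465 + I(-596, 102))/(-129367 + l(91)) = (206465 + (2 + (5/2)*102))/(-129367 + 7*91) = (206465 + (2 + 255))/(-129367 + 637) = (206465 + 257)/(-128730) = 206722*(-1/128730) = -103361/64365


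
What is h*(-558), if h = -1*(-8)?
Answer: -4464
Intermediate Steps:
h = 8
h*(-558) = 8*(-558) = -4464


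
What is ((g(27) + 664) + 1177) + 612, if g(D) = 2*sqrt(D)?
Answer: 2453 + 6*sqrt(3) ≈ 2463.4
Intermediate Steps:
((g(27) + 664) + 1177) + 612 = ((2*sqrt(27) + 664) + 1177) + 612 = ((2*(3*sqrt(3)) + 664) + 1177) + 612 = ((6*sqrt(3) + 664) + 1177) + 612 = ((664 + 6*sqrt(3)) + 1177) + 612 = (1841 + 6*sqrt(3)) + 612 = 2453 + 6*sqrt(3)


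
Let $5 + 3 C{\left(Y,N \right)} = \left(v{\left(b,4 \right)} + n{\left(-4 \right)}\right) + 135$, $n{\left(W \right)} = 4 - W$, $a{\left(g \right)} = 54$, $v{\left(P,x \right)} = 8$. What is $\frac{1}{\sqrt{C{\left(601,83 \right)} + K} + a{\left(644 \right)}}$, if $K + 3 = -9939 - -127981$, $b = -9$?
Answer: $- \frac{162}{345515} + \frac{\sqrt{1062789}}{345515} \approx 0.0025148$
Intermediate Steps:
$K = 118039$ ($K = -3 - -118042 = -3 + \left(-9939 + 127981\right) = -3 + 118042 = 118039$)
$C{\left(Y,N \right)} = \frac{146}{3}$ ($C{\left(Y,N \right)} = - \frac{5}{3} + \frac{\left(8 + \left(4 - -4\right)\right) + 135}{3} = - \frac{5}{3} + \frac{\left(8 + \left(4 + 4\right)\right) + 135}{3} = - \frac{5}{3} + \frac{\left(8 + 8\right) + 135}{3} = - \frac{5}{3} + \frac{16 + 135}{3} = - \frac{5}{3} + \frac{1}{3} \cdot 151 = - \frac{5}{3} + \frac{151}{3} = \frac{146}{3}$)
$\frac{1}{\sqrt{C{\left(601,83 \right)} + K} + a{\left(644 \right)}} = \frac{1}{\sqrt{\frac{146}{3} + 118039} + 54} = \frac{1}{\sqrt{\frac{354263}{3}} + 54} = \frac{1}{\frac{\sqrt{1062789}}{3} + 54} = \frac{1}{54 + \frac{\sqrt{1062789}}{3}}$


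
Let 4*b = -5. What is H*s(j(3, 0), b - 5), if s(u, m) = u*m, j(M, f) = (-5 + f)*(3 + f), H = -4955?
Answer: -1858125/4 ≈ -4.6453e+5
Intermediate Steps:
b = -5/4 (b = (¼)*(-5) = -5/4 ≈ -1.2500)
s(u, m) = m*u
H*s(j(3, 0), b - 5) = -4955*(-5/4 - 5)*(-15 + 0² - 2*0) = -(-123875)*(-15 + 0 + 0)/4 = -(-123875)*(-15)/4 = -4955*375/4 = -1858125/4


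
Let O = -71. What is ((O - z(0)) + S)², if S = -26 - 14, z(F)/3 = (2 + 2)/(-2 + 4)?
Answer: 13689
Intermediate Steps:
z(F) = 6 (z(F) = 3*((2 + 2)/(-2 + 4)) = 3*(4/2) = 3*(4*(½)) = 3*2 = 6)
S = -40
((O - z(0)) + S)² = ((-71 - 1*6) - 40)² = ((-71 - 6) - 40)² = (-77 - 40)² = (-117)² = 13689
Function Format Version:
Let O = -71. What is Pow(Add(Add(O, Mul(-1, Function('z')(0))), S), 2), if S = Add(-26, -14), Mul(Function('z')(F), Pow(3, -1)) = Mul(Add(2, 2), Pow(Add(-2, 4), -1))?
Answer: 13689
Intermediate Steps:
Function('z')(F) = 6 (Function('z')(F) = Mul(3, Mul(Add(2, 2), Pow(Add(-2, 4), -1))) = Mul(3, Mul(4, Pow(2, -1))) = Mul(3, Mul(4, Rational(1, 2))) = Mul(3, 2) = 6)
S = -40
Pow(Add(Add(O, Mul(-1, Function('z')(0))), S), 2) = Pow(Add(Add(-71, Mul(-1, 6)), -40), 2) = Pow(Add(Add(-71, -6), -40), 2) = Pow(Add(-77, -40), 2) = Pow(-117, 2) = 13689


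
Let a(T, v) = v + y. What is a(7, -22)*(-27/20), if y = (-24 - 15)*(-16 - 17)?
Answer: -6831/4 ≈ -1707.8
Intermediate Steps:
y = 1287 (y = -39*(-33) = 1287)
a(T, v) = 1287 + v (a(T, v) = v + 1287 = 1287 + v)
a(7, -22)*(-27/20) = (1287 - 22)*(-27/20) = 1265*(-27*1/20) = 1265*(-27/20) = -6831/4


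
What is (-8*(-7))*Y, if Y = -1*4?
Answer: -224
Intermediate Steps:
Y = -4
(-8*(-7))*Y = -8*(-7)*(-4) = 56*(-4) = -224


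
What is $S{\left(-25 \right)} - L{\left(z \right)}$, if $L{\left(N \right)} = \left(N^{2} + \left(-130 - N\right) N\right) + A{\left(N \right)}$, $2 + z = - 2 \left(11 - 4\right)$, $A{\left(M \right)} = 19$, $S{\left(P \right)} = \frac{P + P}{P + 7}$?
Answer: $- \frac{18866}{9} \approx -2096.2$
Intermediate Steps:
$S{\left(P \right)} = \frac{2 P}{7 + P}$
$z = -16$ ($z = -2 - 2 \left(11 - 4\right) = -2 - 14 = -16$)
$L{\left(N \right)} = 19 + N^{2} + N \left(-130 - N\right)$ ($L{\left(N \right)} = \left(N^{2} + \left(-130 - N\right) N\right) + 19 = \left(N^{2} + N \left(-130 - N\right)\right) + 19 = 19 + N^{2} + N \left(-130 - N\right)$)
$S{\left(-25 \right)} - L{\left(z \right)} = 2 \left(-25\right) \frac{1}{7 - 25} - \left(19 - -2080\right) = 2 \left(-25\right) \frac{1}{-18} - \left(19 + 2080\right) = 2 \left(-25\right) \left(- \frac{1}{18}\right) - 2099 = \frac{25}{9} - 2099 = - \frac{18866}{9}$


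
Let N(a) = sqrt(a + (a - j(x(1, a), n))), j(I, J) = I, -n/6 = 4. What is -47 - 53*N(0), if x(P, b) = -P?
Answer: -100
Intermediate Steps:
n = -24 (n = -6*4 = -24)
N(a) = sqrt(1 + 2*a) (N(a) = sqrt(a + (a - (-1))) = sqrt(a + (a - 1*(-1))) = sqrt(a + (a + 1)) = sqrt(a + (1 + a)) = sqrt(1 + 2*a))
-47 - 53*N(0) = -47 - 53*sqrt(1 + 2*0) = -47 - 53*sqrt(1 + 0) = -47 - 53*sqrt(1) = -47 - 53*1 = -47 - 53 = -100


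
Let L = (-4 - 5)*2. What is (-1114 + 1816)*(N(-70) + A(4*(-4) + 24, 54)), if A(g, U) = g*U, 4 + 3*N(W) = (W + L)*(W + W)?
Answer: 3185208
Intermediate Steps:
L = -18 (L = -9*2 = -18)
N(W) = -4/3 + 2*W*(-18 + W)/3 (N(W) = -4/3 + ((W - 18)*(W + W))/3 = -4/3 + ((-18 + W)*(2*W))/3 = -4/3 + (2*W*(-18 + W))/3 = -4/3 + 2*W*(-18 + W)/3)
A(g, U) = U*g
(-1114 + 1816)*(N(-70) + A(4*(-4) + 24, 54)) = (-1114 + 1816)*((-4/3 - 12*(-70) + (2/3)*(-70)**2) + 54*(4*(-4) + 24)) = 702*((-4/3 + 840 + (2/3)*4900) + 54*(-16 + 24)) = 702*((-4/3 + 840 + 9800/3) + 54*8) = 702*(12316/3 + 432) = 702*(13612/3) = 3185208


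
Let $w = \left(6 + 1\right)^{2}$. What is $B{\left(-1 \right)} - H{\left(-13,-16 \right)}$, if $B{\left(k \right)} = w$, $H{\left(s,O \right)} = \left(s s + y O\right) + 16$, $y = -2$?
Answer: $-168$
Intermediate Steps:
$H{\left(s,O \right)} = 16 + s^{2} - 2 O$ ($H{\left(s,O \right)} = \left(s s - 2 O\right) + 16 = \left(s^{2} - 2 O\right) + 16 = 16 + s^{2} - 2 O$)
$w = 49$ ($w = 7^{2} = 49$)
$B{\left(k \right)} = 49$
$B{\left(-1 \right)} - H{\left(-13,-16 \right)} = 49 - \left(16 + \left(-13\right)^{2} - -32\right) = 49 - \left(16 + 169 + 32\right) = 49 - 217 = -168$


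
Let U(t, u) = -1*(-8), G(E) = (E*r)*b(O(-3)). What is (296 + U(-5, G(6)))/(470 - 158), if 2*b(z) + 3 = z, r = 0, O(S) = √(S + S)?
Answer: 38/39 ≈ 0.97436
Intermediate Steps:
O(S) = √2*√S (O(S) = √(2*S) = √2*√S)
b(z) = -3/2 + z/2
G(E) = 0 (G(E) = (E*0)*(-3/2 + (√2*√(-3))/2) = 0*(-3/2 + (√2*(I*√3))/2) = 0*(-3/2 + (I*√6)/2) = 0*(-3/2 + I*√6/2) = 0)
U(t, u) = 8
(296 + U(-5, G(6)))/(470 - 158) = (296 + 8)/(470 - 158) = 304/312 = 304*(1/312) = 38/39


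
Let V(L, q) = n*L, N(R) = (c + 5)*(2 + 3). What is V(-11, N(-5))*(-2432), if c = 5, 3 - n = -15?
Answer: 481536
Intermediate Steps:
n = 18 (n = 3 - 1*(-15) = 3 + 15 = 18)
N(R) = 50 (N(R) = (5 + 5)*(2 + 3) = 10*5 = 50)
V(L, q) = 18*L
V(-11, N(-5))*(-2432) = (18*(-11))*(-2432) = -198*(-2432) = 481536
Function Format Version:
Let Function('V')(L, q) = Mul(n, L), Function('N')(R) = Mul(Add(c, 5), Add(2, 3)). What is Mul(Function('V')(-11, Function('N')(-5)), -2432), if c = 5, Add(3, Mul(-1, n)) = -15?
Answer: 481536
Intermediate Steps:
n = 18 (n = Add(3, Mul(-1, -15)) = Add(3, 15) = 18)
Function('N')(R) = 50 (Function('N')(R) = Mul(Add(5, 5), Add(2, 3)) = Mul(10, 5) = 50)
Function('V')(L, q) = Mul(18, L)
Mul(Function('V')(-11, Function('N')(-5)), -2432) = Mul(Mul(18, -11), -2432) = Mul(-198, -2432) = 481536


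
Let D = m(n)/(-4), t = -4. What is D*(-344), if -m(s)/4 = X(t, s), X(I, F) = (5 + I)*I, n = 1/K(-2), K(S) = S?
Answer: 1376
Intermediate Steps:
n = -½ (n = 1/(-2) = -½ ≈ -0.50000)
X(I, F) = I*(5 + I)
m(s) = 16 (m(s) = -(-16)*(5 - 4) = -(-16) = -4*(-4) = 16)
D = -4 (D = 16/(-4) = 16*(-¼) = -4)
D*(-344) = -4*(-344) = 1376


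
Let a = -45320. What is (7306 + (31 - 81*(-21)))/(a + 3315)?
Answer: -9038/42005 ≈ -0.21516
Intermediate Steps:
(7306 + (31 - 81*(-21)))/(a + 3315) = (7306 + (31 - 81*(-21)))/(-45320 + 3315) = (7306 + (31 + 1701))/(-42005) = (7306 + 1732)*(-1/42005) = 9038*(-1/42005) = -9038/42005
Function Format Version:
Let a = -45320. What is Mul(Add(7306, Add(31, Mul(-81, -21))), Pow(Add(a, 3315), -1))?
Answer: Rational(-9038, 42005) ≈ -0.21516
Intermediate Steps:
Mul(Add(7306, Add(31, Mul(-81, -21))), Pow(Add(a, 3315), -1)) = Mul(Add(7306, Add(31, Mul(-81, -21))), Pow(Add(-45320, 3315), -1)) = Mul(Add(7306, Add(31, 1701)), Pow(-42005, -1)) = Mul(Add(7306, 1732), Rational(-1, 42005)) = Mul(9038, Rational(-1, 42005)) = Rational(-9038, 42005)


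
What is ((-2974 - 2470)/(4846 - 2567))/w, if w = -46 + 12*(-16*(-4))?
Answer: -2722/822719 ≈ -0.0033085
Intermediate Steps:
w = 722 (w = -46 + 12*64 = -46 + 768 = 722)
((-2974 - 2470)/(4846 - 2567))/w = ((-2974 - 2470)/(4846 - 2567))/722 = -5444/2279*(1/722) = -5444*1/2279*(1/722) = -5444/2279*1/722 = -2722/822719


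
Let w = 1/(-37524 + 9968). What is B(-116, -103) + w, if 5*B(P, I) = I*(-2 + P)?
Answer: 334915619/137780 ≈ 2430.8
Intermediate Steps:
w = -1/27556 (w = 1/(-27556) = -1/27556 ≈ -3.6290e-5)
B(P, I) = I*(-2 + P)/5 (B(P, I) = (I*(-2 + P))/5 = I*(-2 + P)/5)
B(-116, -103) + w = (1/5)*(-103)*(-2 - 116) - 1/27556 = (1/5)*(-103)*(-118) - 1/27556 = 12154/5 - 1/27556 = 334915619/137780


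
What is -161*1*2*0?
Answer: 0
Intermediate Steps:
-161*1*2*0 = -322*0 = -161*0 = 0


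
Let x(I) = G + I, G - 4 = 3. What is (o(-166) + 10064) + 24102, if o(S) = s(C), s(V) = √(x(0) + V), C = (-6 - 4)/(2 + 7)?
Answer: 34166 + √53/3 ≈ 34168.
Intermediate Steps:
G = 7 (G = 4 + 3 = 7)
C = -10/9 ≈ -1.1111
x(I) = 7 + I
s(V) = √(7 + V) (s(V) = √((7 + 0) + V) = √(7 + V))
o(S) = √53/3 (o(S) = √(7 - 10/9) = √(53/9) = √53/3)
(o(-166) + 10064) + 24102 = (√53/3 + 10064) + 24102 = (10064 + √53/3) + 24102 = 34166 + √53/3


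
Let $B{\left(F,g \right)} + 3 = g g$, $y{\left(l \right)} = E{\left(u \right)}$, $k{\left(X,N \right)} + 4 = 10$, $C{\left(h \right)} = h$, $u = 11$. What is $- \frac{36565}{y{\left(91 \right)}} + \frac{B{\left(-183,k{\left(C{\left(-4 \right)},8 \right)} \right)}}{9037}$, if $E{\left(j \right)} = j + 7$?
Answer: $- \frac{330437311}{162666} \approx -2031.4$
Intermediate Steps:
$k{\left(X,N \right)} = 6$ ($k{\left(X,N \right)} = -4 + 10 = 6$)
$E{\left(j \right)} = 7 + j$
$y{\left(l \right)} = 18$ ($y{\left(l \right)} = 7 + 11 = 18$)
$B{\left(F,g \right)} = -3 + g^{2}$ ($B{\left(F,g \right)} = -3 + g g = -3 + g^{2}$)
$- \frac{36565}{y{\left(91 \right)}} + \frac{B{\left(-183,k{\left(C{\left(-4 \right)},8 \right)} \right)}}{9037} = - \frac{36565}{18} + \frac{-3 + 6^{2}}{9037} = \left(-36565\right) \frac{1}{18} + \left(-3 + 36\right) \frac{1}{9037} = - \frac{36565}{18} + 33 \cdot \frac{1}{9037} = - \frac{36565}{18} + \frac{33}{9037} = - \frac{330437311}{162666}$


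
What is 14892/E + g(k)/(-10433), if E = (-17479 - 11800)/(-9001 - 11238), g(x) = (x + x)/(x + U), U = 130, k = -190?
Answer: 9433492628911/916403421 ≈ 10294.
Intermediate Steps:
g(x) = 2*x/(130 + x) (g(x) = (x + x)/(x + 130) = (2*x)/(130 + x) = 2*x/(130 + x))
E = 29279/20239 (E = -29279/(-20239) = -29279*(-1/20239) = 29279/20239 ≈ 1.4467)
14892/E + g(k)/(-10433) = 14892/(29279/20239) + (2*(-190)/(130 - 190))/(-10433) = 14892*(20239/29279) + (2*(-190)/(-60))*(-1/10433) = 301399188/29279 + (2*(-190)*(-1/60))*(-1/10433) = 301399188/29279 + (19/3)*(-1/10433) = 301399188/29279 - 19/31299 = 9433492628911/916403421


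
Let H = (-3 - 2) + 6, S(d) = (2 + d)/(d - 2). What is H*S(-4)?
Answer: ⅓ ≈ 0.33333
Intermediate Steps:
S(d) = (2 + d)/(-2 + d)
H = 1 (H = -5 + 6 = 1)
H*S(-4) = 1*((2 - 4)/(-2 - 4)) = 1*(-2/(-6)) = 1*(-⅙*(-2)) = 1*(⅓) = ⅓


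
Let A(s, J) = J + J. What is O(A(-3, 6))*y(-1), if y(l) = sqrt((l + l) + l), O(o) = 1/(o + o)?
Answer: I*sqrt(3)/24 ≈ 0.072169*I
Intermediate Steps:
A(s, J) = 2*J
O(o) = 1/(2*o)
y(l) = sqrt(3)*sqrt(l) (y(l) = sqrt(2*l + l) = sqrt(3*l) = sqrt(3)*sqrt(l))
O(A(-3, 6))*y(-1) = (1/(2*((2*6))))*(sqrt(3)*sqrt(-1)) = ((1/2)/12)*(sqrt(3)*I) = ((1/2)*(1/12))*(I*sqrt(3)) = (I*sqrt(3))/24 = I*sqrt(3)/24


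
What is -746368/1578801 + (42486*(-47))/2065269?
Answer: -223526992354/155268988689 ≈ -1.4396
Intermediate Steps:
-746368/1578801 + (42486*(-47))/2065269 = -746368*1/1578801 - 1996842*1/2065269 = -106624/225543 - 665614/688423 = -223526992354/155268988689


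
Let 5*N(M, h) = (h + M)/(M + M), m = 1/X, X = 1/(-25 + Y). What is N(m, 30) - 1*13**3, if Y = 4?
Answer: -153793/70 ≈ -2197.0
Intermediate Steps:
X = -1/21 (X = 1/(-25 + 4) = 1/(-21) = -1/21 ≈ -0.047619)
m = -21 (m = 1/(-1/21) = -21)
N(M, h) = (M + h)/(10*M) (N(M, h) = ((h + M)/(M + M))/5 = ((M + h)/((2*M)))/5 = ((M + h)*(1/(2*M)))/5 = ((M + h)/(2*M))/5 = (M + h)/(10*M))
N(m, 30) - 1*13**3 = (1/10)*(-21 + 30)/(-21) - 1*13**3 = (1/10)*(-1/21)*9 - 1*2197 = -3/70 - 2197 = -153793/70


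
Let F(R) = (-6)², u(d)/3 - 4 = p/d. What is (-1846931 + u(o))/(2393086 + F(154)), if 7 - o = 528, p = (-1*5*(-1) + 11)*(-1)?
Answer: -962244751/1246816562 ≈ -0.77176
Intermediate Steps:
p = -16 (p = (-5*(-1) + 11)*(-1) = (5 + 11)*(-1) = 16*(-1) = -16)
o = -521 (o = 7 - 1*528 = 7 - 528 = -521)
u(d) = 12 - 48/d (u(d) = 12 + 3*(-16/d) = 12 - 48/d)
F(R) = 36
(-1846931 + u(o))/(2393086 + F(154)) = (-1846931 + (12 - 48/(-521)))/(2393086 + 36) = (-1846931 + (12 - 48*(-1/521)))/2393122 = (-1846931 + (12 + 48/521))*(1/2393122) = (-1846931 + 6300/521)*(1/2393122) = -962244751/521*1/2393122 = -962244751/1246816562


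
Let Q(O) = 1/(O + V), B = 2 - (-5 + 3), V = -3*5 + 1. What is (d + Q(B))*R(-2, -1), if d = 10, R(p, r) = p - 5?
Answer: -693/10 ≈ -69.300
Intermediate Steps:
R(p, r) = -5 + p
V = -14 (V = -15 + 1 = -14)
B = 4 (B = 2 - 1*(-2) = 2 + 2 = 4)
Q(O) = 1/(-14 + O) (Q(O) = 1/(O - 14) = 1/(-14 + O))
(d + Q(B))*R(-2, -1) = (10 + 1/(-14 + 4))*(-5 - 2) = (10 + 1/(-10))*(-7) = (10 - 1/10)*(-7) = (99/10)*(-7) = -693/10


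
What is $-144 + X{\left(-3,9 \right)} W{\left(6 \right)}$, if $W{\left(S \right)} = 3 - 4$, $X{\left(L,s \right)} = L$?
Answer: $-141$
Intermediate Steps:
$W{\left(S \right)} = -1$ ($W{\left(S \right)} = 3 - 4 = -1$)
$-144 + X{\left(-3,9 \right)} W{\left(6 \right)} = -144 - -3 = -144 + 3 = -141$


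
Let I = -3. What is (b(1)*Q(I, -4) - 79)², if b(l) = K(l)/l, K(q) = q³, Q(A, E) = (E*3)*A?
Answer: 1849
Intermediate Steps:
Q(A, E) = 3*A*E (Q(A, E) = (3*E)*A = 3*A*E)
b(l) = l² (b(l) = l³/l = l²)
(b(1)*Q(I, -4) - 79)² = (1²*(3*(-3)*(-4)) - 79)² = (1*36 - 79)² = (36 - 79)² = (-43)² = 1849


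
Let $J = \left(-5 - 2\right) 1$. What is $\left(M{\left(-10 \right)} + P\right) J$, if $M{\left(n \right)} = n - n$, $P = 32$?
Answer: $-224$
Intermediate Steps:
$J = -7$ ($J = \left(-7\right) 1 = -7$)
$M{\left(n \right)} = 0$
$\left(M{\left(-10 \right)} + P\right) J = \left(0 + 32\right) \left(-7\right) = 32 \left(-7\right) = -224$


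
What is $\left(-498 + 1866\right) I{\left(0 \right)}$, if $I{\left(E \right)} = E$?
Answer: $0$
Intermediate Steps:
$\left(-498 + 1866\right) I{\left(0 \right)} = \left(-498 + 1866\right) 0 = 1368 \cdot 0 = 0$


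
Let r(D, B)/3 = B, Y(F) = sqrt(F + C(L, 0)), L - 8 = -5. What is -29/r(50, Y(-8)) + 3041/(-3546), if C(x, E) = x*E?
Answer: -3041/3546 + 29*I*sqrt(2)/12 ≈ -0.85759 + 3.4177*I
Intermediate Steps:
L = 3 (L = 8 - 5 = 3)
C(x, E) = E*x
Y(F) = sqrt(F) (Y(F) = sqrt(F + 0*3) = sqrt(F + 0) = sqrt(F))
r(D, B) = 3*B
-29/r(50, Y(-8)) + 3041/(-3546) = -29*(-I*sqrt(2)/12) + 3041/(-3546) = -29*(-I*sqrt(2)/12) + 3041*(-1/3546) = -29*(-I*sqrt(2)/12) - 3041/3546 = -(-29)*I*sqrt(2)/12 - 3041/3546 = 29*I*sqrt(2)/12 - 3041/3546 = -3041/3546 + 29*I*sqrt(2)/12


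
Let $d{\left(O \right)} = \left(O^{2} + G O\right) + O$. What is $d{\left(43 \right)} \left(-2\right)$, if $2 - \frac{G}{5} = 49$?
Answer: $16426$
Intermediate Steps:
$G = -235$ ($G = 10 - 245 = -235$)
$d{\left(O \right)} = O^{2} - 234 O$ ($d{\left(O \right)} = \left(O^{2} - 235 O\right) + O = O^{2} - 234 O$)
$d{\left(43 \right)} \left(-2\right) = 43 \left(-234 + 43\right) \left(-2\right) = 43 \left(-191\right) \left(-2\right) = \left(-8213\right) \left(-2\right) = 16426$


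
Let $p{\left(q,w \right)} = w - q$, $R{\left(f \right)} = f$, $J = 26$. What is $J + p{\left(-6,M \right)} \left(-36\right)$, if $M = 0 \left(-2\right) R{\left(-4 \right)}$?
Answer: $-190$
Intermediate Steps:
$M = 0$ ($M = 0 \left(-2\right) \left(-4\right) = 0 \left(-4\right) = 0$)
$J + p{\left(-6,M \right)} \left(-36\right) = 26 + \left(0 - -6\right) \left(-36\right) = 26 + \left(0 + 6\right) \left(-36\right) = 26 + 6 \left(-36\right) = 26 - 216 = -190$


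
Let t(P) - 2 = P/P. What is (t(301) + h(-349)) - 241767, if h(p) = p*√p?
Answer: -241764 - 349*I*√349 ≈ -2.4176e+5 - 6519.9*I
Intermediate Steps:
h(p) = p^(3/2)
t(P) = 3 (t(P) = 2 + P/P = 2 + 1 = 3)
(t(301) + h(-349)) - 241767 = (3 + (-349)^(3/2)) - 241767 = (3 - 349*I*√349) - 241767 = -241764 - 349*I*√349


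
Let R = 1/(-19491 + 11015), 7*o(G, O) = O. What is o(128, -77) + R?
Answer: -93237/8476 ≈ -11.000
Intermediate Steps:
o(G, O) = O/7
R = -1/8476 (R = 1/(-8476) = -1/8476 ≈ -0.00011798)
o(128, -77) + R = (1/7)*(-77) - 1/8476 = -11 - 1/8476 = -93237/8476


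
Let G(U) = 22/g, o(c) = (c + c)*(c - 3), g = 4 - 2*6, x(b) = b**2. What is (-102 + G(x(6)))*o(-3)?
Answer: -3771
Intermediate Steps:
g = -8 (g = 4 - 12 = -8)
o(c) = 2*c*(-3 + c) (o(c) = (2*c)*(-3 + c) = 2*c*(-3 + c))
G(U) = -11/4 (G(U) = 22/(-8) = 22*(-1/8) = -11/4)
(-102 + G(x(6)))*o(-3) = (-102 - 11/4)*(2*(-3)*(-3 - 3)) = -419*(-3)*(-6)/2 = -419/4*36 = -3771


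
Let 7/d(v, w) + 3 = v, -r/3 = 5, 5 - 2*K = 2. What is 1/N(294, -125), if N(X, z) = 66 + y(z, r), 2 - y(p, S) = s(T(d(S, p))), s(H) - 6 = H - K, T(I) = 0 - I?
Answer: 9/568 ≈ 0.015845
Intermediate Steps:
K = 3/2 (K = 5/2 - ½*2 = 5/2 - 1 = 3/2 ≈ 1.5000)
r = -15 (r = -3*5 = -15)
d(v, w) = 7/(-3 + v)
T(I) = -I
s(H) = 9/2 + H (s(H) = 6 + (H - 1*3/2) = 6 + (H - 3/2) = 6 + (-3/2 + H) = 9/2 + H)
y(p, S) = -5/2 + 7/(-3 + S) (y(p, S) = 2 - (9/2 - 7/(-3 + S)) = 2 + (-9/2 + 7/(-3 + S)) = -5/2 + 7/(-3 + S))
N(X, z) = 568/9 (N(X, z) = 66 + (29 - 5*(-15))/(2*(-3 - 15)) = 66 + (½)*(29 + 75)/(-18) = 66 + (½)*(-1/18)*104 = 66 - 26/9 = 568/9)
1/N(294, -125) = 1/(568/9) = 9/568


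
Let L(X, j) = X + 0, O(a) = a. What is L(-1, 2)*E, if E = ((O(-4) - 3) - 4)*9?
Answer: 99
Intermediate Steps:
L(X, j) = X
E = -99 (E = ((-4 - 3) - 4)*9 = (-7 - 4)*9 = -11*9 = -99)
L(-1, 2)*E = -1*(-99) = 99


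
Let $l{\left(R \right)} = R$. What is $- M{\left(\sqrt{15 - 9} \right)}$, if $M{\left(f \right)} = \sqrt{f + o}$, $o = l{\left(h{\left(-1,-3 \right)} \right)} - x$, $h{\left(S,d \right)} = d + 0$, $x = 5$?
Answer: $- i \sqrt{8 - \sqrt{6}} \approx - 2.356 i$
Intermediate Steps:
$h{\left(S,d \right)} = d$
$o = -8$ ($o = -3 - 5 = -8$)
$M{\left(f \right)} = \sqrt{-8 + f}$ ($M{\left(f \right)} = \sqrt{f - 8} = \sqrt{-8 + f}$)
$- M{\left(\sqrt{15 - 9} \right)} = - \sqrt{-8 + \sqrt{15 - 9}} = - \sqrt{-8 + \sqrt{6}}$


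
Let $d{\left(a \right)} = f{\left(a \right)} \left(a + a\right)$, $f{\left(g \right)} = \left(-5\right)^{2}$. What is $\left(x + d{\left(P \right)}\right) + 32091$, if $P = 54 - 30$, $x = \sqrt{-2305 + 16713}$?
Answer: $33291 + 2 \sqrt{3602} \approx 33411.0$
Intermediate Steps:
$f{\left(g \right)} = 25$
$x = 2 \sqrt{3602}$ ($x = \sqrt{14408} = 2 \sqrt{3602} \approx 120.03$)
$P = 24$
$d{\left(a \right)} = 50 a$ ($d{\left(a \right)} = 25 \left(a + a\right) = 25 \cdot 2 a = 50 a$)
$\left(x + d{\left(P \right)}\right) + 32091 = \left(2 \sqrt{3602} + 50 \cdot 24\right) + 32091 = \left(2 \sqrt{3602} + 1200\right) + 32091 = \left(1200 + 2 \sqrt{3602}\right) + 32091 = 33291 + 2 \sqrt{3602}$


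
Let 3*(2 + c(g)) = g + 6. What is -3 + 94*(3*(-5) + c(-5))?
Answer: -4709/3 ≈ -1569.7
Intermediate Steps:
c(g) = g/3 (c(g) = -2 + (g + 6)/3 = -2 + (6 + g)/3 = -2 + (2 + g/3) = g/3)
-3 + 94*(3*(-5) + c(-5)) = -3 + 94*(3*(-5) + (⅓)*(-5)) = -3 + 94*(-15 - 5/3) = -3 + 94*(-50/3) = -3 - 4700/3 = -4709/3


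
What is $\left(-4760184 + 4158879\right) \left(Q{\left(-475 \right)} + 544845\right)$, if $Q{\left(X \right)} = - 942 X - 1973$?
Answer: $-595485570210$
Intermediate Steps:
$Q{\left(X \right)} = -1973 - 942 X$
$\left(-4760184 + 4158879\right) \left(Q{\left(-475 \right)} + 544845\right) = \left(-4760184 + 4158879\right) \left(\left(-1973 - -447450\right) + 544845\right) = - 601305 \left(\left(-1973 + 447450\right) + 544845\right) = - 601305 \left(445477 + 544845\right) = \left(-601305\right) 990322 = -595485570210$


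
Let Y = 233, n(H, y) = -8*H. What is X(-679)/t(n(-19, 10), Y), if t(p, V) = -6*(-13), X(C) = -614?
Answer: -307/39 ≈ -7.8718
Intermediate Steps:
t(p, V) = 78
X(-679)/t(n(-19, 10), Y) = -614/78 = -614*1/78 = -307/39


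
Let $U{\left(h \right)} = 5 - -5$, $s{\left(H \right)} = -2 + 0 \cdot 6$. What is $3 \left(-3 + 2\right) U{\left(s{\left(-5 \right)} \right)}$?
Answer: $-30$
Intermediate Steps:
$s{\left(H \right)} = -2$ ($s{\left(H \right)} = -2 + 0 = -2$)
$U{\left(h \right)} = 10$ ($U{\left(h \right)} = 5 + 5 = 10$)
$3 \left(-3 + 2\right) U{\left(s{\left(-5 \right)} \right)} = 3 \left(-3 + 2\right) 10 = 3 \left(-1\right) 10 = \left(-3\right) 10 = -30$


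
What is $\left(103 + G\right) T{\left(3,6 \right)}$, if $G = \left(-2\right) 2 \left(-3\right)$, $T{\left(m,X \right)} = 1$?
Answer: $115$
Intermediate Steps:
$G = 12$ ($G = \left(-4\right) \left(-3\right) = 12$)
$\left(103 + G\right) T{\left(3,6 \right)} = \left(103 + 12\right) 1 = 115 \cdot 1 = 115$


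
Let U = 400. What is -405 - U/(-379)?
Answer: -153095/379 ≈ -403.94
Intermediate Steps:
-405 - U/(-379) = -405 - 400/(-379) = -405 - 400*(-1)/379 = -405 - 1*(-400/379) = -405 + 400/379 = -153095/379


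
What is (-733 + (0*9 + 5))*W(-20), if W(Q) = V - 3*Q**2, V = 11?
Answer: 865592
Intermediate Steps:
W(Q) = 11 - 3*Q**2
(-733 + (0*9 + 5))*W(-20) = (-733 + (0*9 + 5))*(11 - 3*(-20)**2) = (-733 + (0 + 5))*(11 - 3*400) = (-733 + 5)*(11 - 1200) = -728*(-1189) = 865592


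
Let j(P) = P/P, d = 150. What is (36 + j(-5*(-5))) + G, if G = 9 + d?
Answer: 196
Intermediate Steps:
G = 159 (G = 9 + 150 = 159)
j(P) = 1
(36 + j(-5*(-5))) + G = (36 + 1) + 159 = 37 + 159 = 196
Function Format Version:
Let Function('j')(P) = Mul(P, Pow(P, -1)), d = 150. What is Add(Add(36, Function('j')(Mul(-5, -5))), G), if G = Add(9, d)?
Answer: 196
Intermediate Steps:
G = 159 (G = Add(9, 150) = 159)
Function('j')(P) = 1
Add(Add(36, Function('j')(Mul(-5, -5))), G) = Add(Add(36, 1), 159) = Add(37, 159) = 196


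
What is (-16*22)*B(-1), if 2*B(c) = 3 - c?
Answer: -704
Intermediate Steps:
B(c) = 3/2 - c/2 (B(c) = (3 - c)/2 = 3/2 - c/2)
(-16*22)*B(-1) = (-16*22)*(3/2 - ½*(-1)) = -352*(3/2 + ½) = -352*2 = -704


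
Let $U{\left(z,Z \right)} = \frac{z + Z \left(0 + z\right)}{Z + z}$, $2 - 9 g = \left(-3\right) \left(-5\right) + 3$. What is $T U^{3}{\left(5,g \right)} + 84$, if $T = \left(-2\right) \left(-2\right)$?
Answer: $\frac{1877176}{24389} \approx 76.968$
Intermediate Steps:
$g = - \frac{16}{9}$ ($g = \frac{2}{9} - \frac{\left(-3\right) \left(-5\right) + 3}{9} = \frac{2}{9} - \frac{15 + 3}{9} = \frac{2}{9} - 2 = - \frac{16}{9} \approx -1.7778$)
$T = 4$
$U{\left(z,Z \right)} = \frac{z + Z z}{Z + z}$
$T U^{3}{\left(5,g \right)} + 84 = 4 \left(\frac{5 \left(1 - \frac{16}{9}\right)}{- \frac{16}{9} + 5}\right)^{3} + 84 = 4 \left(5 \frac{1}{\frac{29}{9}} \left(- \frac{7}{9}\right)\right)^{3} + 84 = 4 \left(5 \cdot \frac{9}{29} \left(- \frac{7}{9}\right)\right)^{3} + 84 = 4 \left(- \frac{35}{29}\right)^{3} + 84 = 4 \left(- \frac{42875}{24389}\right) + 84 = - \frac{171500}{24389} + 84 = \frac{1877176}{24389}$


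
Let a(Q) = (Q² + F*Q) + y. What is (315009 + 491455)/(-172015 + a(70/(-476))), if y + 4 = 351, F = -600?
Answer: -932272384/198346183 ≈ -4.7002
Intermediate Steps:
y = 347 (y = -4 + 351 = 347)
a(Q) = 347 + Q² - 600*Q (a(Q) = (Q² - 600*Q) + 347 = 347 + Q² - 600*Q)
(315009 + 491455)/(-172015 + a(70/(-476))) = (315009 + 491455)/(-172015 + (347 + (70/(-476))² - 42000/(-476))) = 806464/(-172015 + (347 + (70*(-1/476))² - 42000*(-1)/476)) = 806464/(-172015 + (347 + (-5/34)² - 600*(-5/34))) = 806464/(-172015 + (347 + 25/1156 + 1500/17)) = 806464/(-172015 + 503157/1156) = 806464/(-198346183/1156) = 806464*(-1156/198346183) = -932272384/198346183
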